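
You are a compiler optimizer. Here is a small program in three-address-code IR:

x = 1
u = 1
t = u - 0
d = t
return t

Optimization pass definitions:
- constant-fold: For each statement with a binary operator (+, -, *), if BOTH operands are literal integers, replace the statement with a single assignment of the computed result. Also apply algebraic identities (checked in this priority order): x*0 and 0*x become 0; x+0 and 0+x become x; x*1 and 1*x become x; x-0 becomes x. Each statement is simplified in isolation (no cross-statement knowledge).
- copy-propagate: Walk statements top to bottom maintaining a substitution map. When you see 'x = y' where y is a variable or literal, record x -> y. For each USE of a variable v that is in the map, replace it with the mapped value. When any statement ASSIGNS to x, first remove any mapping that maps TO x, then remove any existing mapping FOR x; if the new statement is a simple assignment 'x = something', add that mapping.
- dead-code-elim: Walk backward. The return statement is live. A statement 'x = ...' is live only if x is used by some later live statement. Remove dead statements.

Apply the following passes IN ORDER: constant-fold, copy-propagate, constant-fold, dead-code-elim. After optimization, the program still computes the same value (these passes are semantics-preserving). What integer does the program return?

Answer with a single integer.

Initial IR:
  x = 1
  u = 1
  t = u - 0
  d = t
  return t
After constant-fold (5 stmts):
  x = 1
  u = 1
  t = u
  d = t
  return t
After copy-propagate (5 stmts):
  x = 1
  u = 1
  t = 1
  d = 1
  return 1
After constant-fold (5 stmts):
  x = 1
  u = 1
  t = 1
  d = 1
  return 1
After dead-code-elim (1 stmts):
  return 1
Evaluate:
  x = 1  =>  x = 1
  u = 1  =>  u = 1
  t = u - 0  =>  t = 1
  d = t  =>  d = 1
  return t = 1

Answer: 1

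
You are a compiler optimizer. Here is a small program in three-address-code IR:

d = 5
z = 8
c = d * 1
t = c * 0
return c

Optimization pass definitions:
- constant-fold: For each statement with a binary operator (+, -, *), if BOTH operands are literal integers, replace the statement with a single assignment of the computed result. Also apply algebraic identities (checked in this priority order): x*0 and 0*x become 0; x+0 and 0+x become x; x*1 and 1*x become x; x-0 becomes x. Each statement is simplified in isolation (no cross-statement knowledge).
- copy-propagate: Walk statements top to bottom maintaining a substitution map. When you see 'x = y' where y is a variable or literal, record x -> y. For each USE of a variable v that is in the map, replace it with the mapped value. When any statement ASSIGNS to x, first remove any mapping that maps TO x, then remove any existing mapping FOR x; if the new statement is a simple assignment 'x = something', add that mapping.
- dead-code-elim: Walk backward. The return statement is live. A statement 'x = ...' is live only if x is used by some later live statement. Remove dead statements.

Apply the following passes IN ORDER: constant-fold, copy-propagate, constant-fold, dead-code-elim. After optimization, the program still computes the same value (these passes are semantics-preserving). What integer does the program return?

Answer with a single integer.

Initial IR:
  d = 5
  z = 8
  c = d * 1
  t = c * 0
  return c
After constant-fold (5 stmts):
  d = 5
  z = 8
  c = d
  t = 0
  return c
After copy-propagate (5 stmts):
  d = 5
  z = 8
  c = 5
  t = 0
  return 5
After constant-fold (5 stmts):
  d = 5
  z = 8
  c = 5
  t = 0
  return 5
After dead-code-elim (1 stmts):
  return 5
Evaluate:
  d = 5  =>  d = 5
  z = 8  =>  z = 8
  c = d * 1  =>  c = 5
  t = c * 0  =>  t = 0
  return c = 5

Answer: 5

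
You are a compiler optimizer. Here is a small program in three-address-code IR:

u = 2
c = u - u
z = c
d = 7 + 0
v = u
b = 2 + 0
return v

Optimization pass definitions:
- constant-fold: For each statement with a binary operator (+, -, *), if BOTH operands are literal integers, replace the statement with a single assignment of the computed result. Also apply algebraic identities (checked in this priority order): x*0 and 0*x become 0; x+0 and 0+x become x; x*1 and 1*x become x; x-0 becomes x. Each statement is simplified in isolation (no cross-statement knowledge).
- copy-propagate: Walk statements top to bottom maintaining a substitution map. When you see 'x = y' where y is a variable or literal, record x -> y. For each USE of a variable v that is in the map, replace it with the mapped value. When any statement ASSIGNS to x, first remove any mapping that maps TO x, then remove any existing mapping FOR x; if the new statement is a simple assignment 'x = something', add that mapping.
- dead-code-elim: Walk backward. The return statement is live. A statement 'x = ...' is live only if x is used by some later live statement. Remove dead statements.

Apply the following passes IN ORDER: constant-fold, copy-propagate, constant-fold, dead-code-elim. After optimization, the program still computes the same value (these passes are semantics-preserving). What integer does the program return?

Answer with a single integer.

Answer: 2

Derivation:
Initial IR:
  u = 2
  c = u - u
  z = c
  d = 7 + 0
  v = u
  b = 2 + 0
  return v
After constant-fold (7 stmts):
  u = 2
  c = u - u
  z = c
  d = 7
  v = u
  b = 2
  return v
After copy-propagate (7 stmts):
  u = 2
  c = 2 - 2
  z = c
  d = 7
  v = 2
  b = 2
  return 2
After constant-fold (7 stmts):
  u = 2
  c = 0
  z = c
  d = 7
  v = 2
  b = 2
  return 2
After dead-code-elim (1 stmts):
  return 2
Evaluate:
  u = 2  =>  u = 2
  c = u - u  =>  c = 0
  z = c  =>  z = 0
  d = 7 + 0  =>  d = 7
  v = u  =>  v = 2
  b = 2 + 0  =>  b = 2
  return v = 2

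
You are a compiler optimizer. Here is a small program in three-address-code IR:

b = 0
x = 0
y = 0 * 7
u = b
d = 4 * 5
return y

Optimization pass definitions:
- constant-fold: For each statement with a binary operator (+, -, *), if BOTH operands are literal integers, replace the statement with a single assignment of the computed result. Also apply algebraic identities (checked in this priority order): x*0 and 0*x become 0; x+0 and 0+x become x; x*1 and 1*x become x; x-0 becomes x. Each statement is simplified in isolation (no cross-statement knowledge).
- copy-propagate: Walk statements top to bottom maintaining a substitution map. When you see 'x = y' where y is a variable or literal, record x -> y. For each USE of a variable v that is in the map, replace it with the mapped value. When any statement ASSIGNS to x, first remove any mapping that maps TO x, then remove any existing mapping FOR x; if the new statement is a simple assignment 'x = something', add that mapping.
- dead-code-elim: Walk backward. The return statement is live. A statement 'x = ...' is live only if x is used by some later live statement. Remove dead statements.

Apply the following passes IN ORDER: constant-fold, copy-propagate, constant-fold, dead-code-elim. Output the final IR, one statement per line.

Answer: return 0

Derivation:
Initial IR:
  b = 0
  x = 0
  y = 0 * 7
  u = b
  d = 4 * 5
  return y
After constant-fold (6 stmts):
  b = 0
  x = 0
  y = 0
  u = b
  d = 20
  return y
After copy-propagate (6 stmts):
  b = 0
  x = 0
  y = 0
  u = 0
  d = 20
  return 0
After constant-fold (6 stmts):
  b = 0
  x = 0
  y = 0
  u = 0
  d = 20
  return 0
After dead-code-elim (1 stmts):
  return 0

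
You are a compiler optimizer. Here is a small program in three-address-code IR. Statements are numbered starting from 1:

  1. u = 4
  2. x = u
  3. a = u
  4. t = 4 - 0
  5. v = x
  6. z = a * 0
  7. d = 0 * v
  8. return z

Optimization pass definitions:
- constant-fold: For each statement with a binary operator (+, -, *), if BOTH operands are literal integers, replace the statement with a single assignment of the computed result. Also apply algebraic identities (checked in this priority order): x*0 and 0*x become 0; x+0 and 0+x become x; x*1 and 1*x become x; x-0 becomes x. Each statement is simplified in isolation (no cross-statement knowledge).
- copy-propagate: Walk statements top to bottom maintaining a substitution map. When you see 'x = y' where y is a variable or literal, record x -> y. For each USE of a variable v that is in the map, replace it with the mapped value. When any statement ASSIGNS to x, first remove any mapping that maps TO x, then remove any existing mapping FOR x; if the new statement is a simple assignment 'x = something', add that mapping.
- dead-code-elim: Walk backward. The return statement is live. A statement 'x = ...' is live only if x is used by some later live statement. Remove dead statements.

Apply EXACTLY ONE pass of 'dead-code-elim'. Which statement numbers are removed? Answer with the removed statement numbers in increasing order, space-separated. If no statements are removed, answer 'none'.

Backward liveness scan:
Stmt 1 'u = 4': KEEP (u is live); live-in = []
Stmt 2 'x = u': DEAD (x not in live set ['u'])
Stmt 3 'a = u': KEEP (a is live); live-in = ['u']
Stmt 4 't = 4 - 0': DEAD (t not in live set ['a'])
Stmt 5 'v = x': DEAD (v not in live set ['a'])
Stmt 6 'z = a * 0': KEEP (z is live); live-in = ['a']
Stmt 7 'd = 0 * v': DEAD (d not in live set ['z'])
Stmt 8 'return z': KEEP (return); live-in = ['z']
Removed statement numbers: [2, 4, 5, 7]
Surviving IR:
  u = 4
  a = u
  z = a * 0
  return z

Answer: 2 4 5 7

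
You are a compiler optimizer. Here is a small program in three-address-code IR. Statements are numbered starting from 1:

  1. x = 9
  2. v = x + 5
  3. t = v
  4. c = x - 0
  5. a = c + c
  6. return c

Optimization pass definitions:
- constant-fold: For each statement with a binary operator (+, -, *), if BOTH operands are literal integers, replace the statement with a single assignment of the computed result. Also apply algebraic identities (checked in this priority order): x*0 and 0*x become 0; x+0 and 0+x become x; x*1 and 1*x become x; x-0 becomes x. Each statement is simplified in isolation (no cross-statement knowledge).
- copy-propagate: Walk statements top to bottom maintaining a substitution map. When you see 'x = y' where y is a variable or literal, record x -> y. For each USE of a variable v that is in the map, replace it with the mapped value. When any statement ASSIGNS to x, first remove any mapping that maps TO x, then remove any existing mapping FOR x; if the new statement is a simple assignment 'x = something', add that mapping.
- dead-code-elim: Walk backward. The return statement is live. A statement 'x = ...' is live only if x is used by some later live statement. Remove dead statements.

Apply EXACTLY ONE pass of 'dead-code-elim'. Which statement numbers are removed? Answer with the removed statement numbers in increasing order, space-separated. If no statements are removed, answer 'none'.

Answer: 2 3 5

Derivation:
Backward liveness scan:
Stmt 1 'x = 9': KEEP (x is live); live-in = []
Stmt 2 'v = x + 5': DEAD (v not in live set ['x'])
Stmt 3 't = v': DEAD (t not in live set ['x'])
Stmt 4 'c = x - 0': KEEP (c is live); live-in = ['x']
Stmt 5 'a = c + c': DEAD (a not in live set ['c'])
Stmt 6 'return c': KEEP (return); live-in = ['c']
Removed statement numbers: [2, 3, 5]
Surviving IR:
  x = 9
  c = x - 0
  return c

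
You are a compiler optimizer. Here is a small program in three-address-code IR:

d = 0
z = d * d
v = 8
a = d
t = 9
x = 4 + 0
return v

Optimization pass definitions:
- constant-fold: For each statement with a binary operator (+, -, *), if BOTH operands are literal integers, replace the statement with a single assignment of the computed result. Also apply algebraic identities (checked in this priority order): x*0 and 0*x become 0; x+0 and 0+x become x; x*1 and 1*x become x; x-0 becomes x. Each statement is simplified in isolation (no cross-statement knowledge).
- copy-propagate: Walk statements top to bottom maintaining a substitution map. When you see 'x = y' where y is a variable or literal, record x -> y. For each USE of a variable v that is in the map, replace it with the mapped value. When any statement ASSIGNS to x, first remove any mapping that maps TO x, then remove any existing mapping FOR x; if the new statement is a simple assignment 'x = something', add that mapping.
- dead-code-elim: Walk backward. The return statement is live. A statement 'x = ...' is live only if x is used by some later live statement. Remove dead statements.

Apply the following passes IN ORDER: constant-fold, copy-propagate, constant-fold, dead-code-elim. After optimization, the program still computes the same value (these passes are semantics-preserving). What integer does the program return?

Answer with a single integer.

Initial IR:
  d = 0
  z = d * d
  v = 8
  a = d
  t = 9
  x = 4 + 0
  return v
After constant-fold (7 stmts):
  d = 0
  z = d * d
  v = 8
  a = d
  t = 9
  x = 4
  return v
After copy-propagate (7 stmts):
  d = 0
  z = 0 * 0
  v = 8
  a = 0
  t = 9
  x = 4
  return 8
After constant-fold (7 stmts):
  d = 0
  z = 0
  v = 8
  a = 0
  t = 9
  x = 4
  return 8
After dead-code-elim (1 stmts):
  return 8
Evaluate:
  d = 0  =>  d = 0
  z = d * d  =>  z = 0
  v = 8  =>  v = 8
  a = d  =>  a = 0
  t = 9  =>  t = 9
  x = 4 + 0  =>  x = 4
  return v = 8

Answer: 8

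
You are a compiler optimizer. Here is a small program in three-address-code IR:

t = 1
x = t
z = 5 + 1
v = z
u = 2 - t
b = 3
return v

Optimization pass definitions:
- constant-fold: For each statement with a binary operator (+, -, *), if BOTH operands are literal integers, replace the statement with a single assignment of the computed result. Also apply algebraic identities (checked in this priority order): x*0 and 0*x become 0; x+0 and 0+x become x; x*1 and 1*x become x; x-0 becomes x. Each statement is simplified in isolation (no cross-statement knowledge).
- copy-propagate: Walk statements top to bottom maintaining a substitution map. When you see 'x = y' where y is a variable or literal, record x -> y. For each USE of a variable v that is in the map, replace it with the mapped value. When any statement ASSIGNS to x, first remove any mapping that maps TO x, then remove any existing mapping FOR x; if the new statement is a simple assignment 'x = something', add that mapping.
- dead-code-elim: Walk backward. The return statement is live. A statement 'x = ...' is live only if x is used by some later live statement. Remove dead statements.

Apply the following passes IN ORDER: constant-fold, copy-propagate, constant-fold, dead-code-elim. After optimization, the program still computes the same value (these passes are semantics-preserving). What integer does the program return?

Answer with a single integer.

Answer: 6

Derivation:
Initial IR:
  t = 1
  x = t
  z = 5 + 1
  v = z
  u = 2 - t
  b = 3
  return v
After constant-fold (7 stmts):
  t = 1
  x = t
  z = 6
  v = z
  u = 2 - t
  b = 3
  return v
After copy-propagate (7 stmts):
  t = 1
  x = 1
  z = 6
  v = 6
  u = 2 - 1
  b = 3
  return 6
After constant-fold (7 stmts):
  t = 1
  x = 1
  z = 6
  v = 6
  u = 1
  b = 3
  return 6
After dead-code-elim (1 stmts):
  return 6
Evaluate:
  t = 1  =>  t = 1
  x = t  =>  x = 1
  z = 5 + 1  =>  z = 6
  v = z  =>  v = 6
  u = 2 - t  =>  u = 1
  b = 3  =>  b = 3
  return v = 6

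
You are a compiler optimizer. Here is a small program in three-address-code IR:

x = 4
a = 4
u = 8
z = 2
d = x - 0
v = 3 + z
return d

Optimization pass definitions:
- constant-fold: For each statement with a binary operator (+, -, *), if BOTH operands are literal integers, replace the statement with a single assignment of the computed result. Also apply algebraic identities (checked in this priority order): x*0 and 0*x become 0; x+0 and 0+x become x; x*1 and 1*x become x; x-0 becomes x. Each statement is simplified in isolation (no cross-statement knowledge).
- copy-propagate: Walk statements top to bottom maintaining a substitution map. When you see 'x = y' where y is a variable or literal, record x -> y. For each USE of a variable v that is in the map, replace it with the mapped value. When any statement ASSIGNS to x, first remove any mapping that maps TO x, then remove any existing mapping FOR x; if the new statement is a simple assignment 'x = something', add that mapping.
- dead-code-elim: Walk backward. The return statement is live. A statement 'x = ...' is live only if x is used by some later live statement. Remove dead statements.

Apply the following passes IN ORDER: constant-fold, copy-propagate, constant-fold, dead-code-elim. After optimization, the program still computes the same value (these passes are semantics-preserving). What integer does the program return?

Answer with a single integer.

Answer: 4

Derivation:
Initial IR:
  x = 4
  a = 4
  u = 8
  z = 2
  d = x - 0
  v = 3 + z
  return d
After constant-fold (7 stmts):
  x = 4
  a = 4
  u = 8
  z = 2
  d = x
  v = 3 + z
  return d
After copy-propagate (7 stmts):
  x = 4
  a = 4
  u = 8
  z = 2
  d = 4
  v = 3 + 2
  return 4
After constant-fold (7 stmts):
  x = 4
  a = 4
  u = 8
  z = 2
  d = 4
  v = 5
  return 4
After dead-code-elim (1 stmts):
  return 4
Evaluate:
  x = 4  =>  x = 4
  a = 4  =>  a = 4
  u = 8  =>  u = 8
  z = 2  =>  z = 2
  d = x - 0  =>  d = 4
  v = 3 + z  =>  v = 5
  return d = 4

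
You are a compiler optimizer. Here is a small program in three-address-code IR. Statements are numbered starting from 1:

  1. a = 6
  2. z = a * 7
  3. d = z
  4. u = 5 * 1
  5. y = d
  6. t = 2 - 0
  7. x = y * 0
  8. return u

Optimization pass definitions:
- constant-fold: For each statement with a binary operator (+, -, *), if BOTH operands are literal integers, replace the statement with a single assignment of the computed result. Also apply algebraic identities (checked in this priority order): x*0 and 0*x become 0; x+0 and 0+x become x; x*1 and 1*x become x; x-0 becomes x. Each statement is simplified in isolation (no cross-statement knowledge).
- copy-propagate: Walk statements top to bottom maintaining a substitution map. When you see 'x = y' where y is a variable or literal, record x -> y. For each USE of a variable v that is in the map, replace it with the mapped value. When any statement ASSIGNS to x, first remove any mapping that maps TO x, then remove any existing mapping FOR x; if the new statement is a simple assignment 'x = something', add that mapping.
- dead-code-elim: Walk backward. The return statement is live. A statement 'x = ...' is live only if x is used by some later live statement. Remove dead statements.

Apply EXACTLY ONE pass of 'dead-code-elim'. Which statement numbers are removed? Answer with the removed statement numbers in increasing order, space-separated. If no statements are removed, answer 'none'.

Backward liveness scan:
Stmt 1 'a = 6': DEAD (a not in live set [])
Stmt 2 'z = a * 7': DEAD (z not in live set [])
Stmt 3 'd = z': DEAD (d not in live set [])
Stmt 4 'u = 5 * 1': KEEP (u is live); live-in = []
Stmt 5 'y = d': DEAD (y not in live set ['u'])
Stmt 6 't = 2 - 0': DEAD (t not in live set ['u'])
Stmt 7 'x = y * 0': DEAD (x not in live set ['u'])
Stmt 8 'return u': KEEP (return); live-in = ['u']
Removed statement numbers: [1, 2, 3, 5, 6, 7]
Surviving IR:
  u = 5 * 1
  return u

Answer: 1 2 3 5 6 7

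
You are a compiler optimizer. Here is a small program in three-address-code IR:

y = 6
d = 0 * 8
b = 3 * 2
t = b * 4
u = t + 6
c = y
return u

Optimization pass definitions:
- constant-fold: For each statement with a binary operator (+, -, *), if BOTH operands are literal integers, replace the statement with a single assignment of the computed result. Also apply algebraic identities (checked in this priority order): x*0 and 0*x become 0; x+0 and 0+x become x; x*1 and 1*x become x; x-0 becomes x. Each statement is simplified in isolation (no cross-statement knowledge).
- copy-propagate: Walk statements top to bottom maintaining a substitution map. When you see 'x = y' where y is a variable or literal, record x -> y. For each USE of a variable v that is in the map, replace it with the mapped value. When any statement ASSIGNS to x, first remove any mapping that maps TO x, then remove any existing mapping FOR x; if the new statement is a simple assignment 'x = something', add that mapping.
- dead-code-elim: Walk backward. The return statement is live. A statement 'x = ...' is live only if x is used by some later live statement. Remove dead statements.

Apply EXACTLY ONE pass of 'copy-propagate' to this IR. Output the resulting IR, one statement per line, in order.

Answer: y = 6
d = 0 * 8
b = 3 * 2
t = b * 4
u = t + 6
c = 6
return u

Derivation:
Applying copy-propagate statement-by-statement:
  [1] y = 6  (unchanged)
  [2] d = 0 * 8  (unchanged)
  [3] b = 3 * 2  (unchanged)
  [4] t = b * 4  (unchanged)
  [5] u = t + 6  (unchanged)
  [6] c = y  -> c = 6
  [7] return u  (unchanged)
Result (7 stmts):
  y = 6
  d = 0 * 8
  b = 3 * 2
  t = b * 4
  u = t + 6
  c = 6
  return u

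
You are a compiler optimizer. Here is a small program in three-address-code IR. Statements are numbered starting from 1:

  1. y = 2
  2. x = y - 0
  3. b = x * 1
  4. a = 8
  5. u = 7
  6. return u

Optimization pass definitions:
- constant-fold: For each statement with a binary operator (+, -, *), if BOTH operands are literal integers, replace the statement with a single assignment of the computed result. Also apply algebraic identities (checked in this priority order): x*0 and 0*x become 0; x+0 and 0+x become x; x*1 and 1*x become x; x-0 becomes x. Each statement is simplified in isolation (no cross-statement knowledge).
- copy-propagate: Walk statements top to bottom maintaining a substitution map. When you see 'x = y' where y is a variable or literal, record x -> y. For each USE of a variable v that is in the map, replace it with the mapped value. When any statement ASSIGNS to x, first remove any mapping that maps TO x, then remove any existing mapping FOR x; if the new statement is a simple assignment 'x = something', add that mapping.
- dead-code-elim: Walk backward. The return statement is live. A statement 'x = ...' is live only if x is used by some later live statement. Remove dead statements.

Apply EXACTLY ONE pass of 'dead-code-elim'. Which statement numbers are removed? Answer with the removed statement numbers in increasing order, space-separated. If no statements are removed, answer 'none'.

Backward liveness scan:
Stmt 1 'y = 2': DEAD (y not in live set [])
Stmt 2 'x = y - 0': DEAD (x not in live set [])
Stmt 3 'b = x * 1': DEAD (b not in live set [])
Stmt 4 'a = 8': DEAD (a not in live set [])
Stmt 5 'u = 7': KEEP (u is live); live-in = []
Stmt 6 'return u': KEEP (return); live-in = ['u']
Removed statement numbers: [1, 2, 3, 4]
Surviving IR:
  u = 7
  return u

Answer: 1 2 3 4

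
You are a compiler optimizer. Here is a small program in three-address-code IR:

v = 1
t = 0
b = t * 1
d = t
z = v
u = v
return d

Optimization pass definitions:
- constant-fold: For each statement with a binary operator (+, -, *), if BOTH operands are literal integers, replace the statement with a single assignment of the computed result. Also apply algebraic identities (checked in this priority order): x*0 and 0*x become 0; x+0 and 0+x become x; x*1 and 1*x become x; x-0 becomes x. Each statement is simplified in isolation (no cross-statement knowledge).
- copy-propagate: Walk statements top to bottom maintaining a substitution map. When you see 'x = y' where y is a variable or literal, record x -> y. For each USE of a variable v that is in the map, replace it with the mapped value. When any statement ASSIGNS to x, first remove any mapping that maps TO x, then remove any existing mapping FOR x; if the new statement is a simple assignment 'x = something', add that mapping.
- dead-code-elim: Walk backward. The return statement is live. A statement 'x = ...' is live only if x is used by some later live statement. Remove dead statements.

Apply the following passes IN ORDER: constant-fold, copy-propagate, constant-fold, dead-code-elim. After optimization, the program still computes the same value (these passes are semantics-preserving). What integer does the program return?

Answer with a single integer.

Answer: 0

Derivation:
Initial IR:
  v = 1
  t = 0
  b = t * 1
  d = t
  z = v
  u = v
  return d
After constant-fold (7 stmts):
  v = 1
  t = 0
  b = t
  d = t
  z = v
  u = v
  return d
After copy-propagate (7 stmts):
  v = 1
  t = 0
  b = 0
  d = 0
  z = 1
  u = 1
  return 0
After constant-fold (7 stmts):
  v = 1
  t = 0
  b = 0
  d = 0
  z = 1
  u = 1
  return 0
After dead-code-elim (1 stmts):
  return 0
Evaluate:
  v = 1  =>  v = 1
  t = 0  =>  t = 0
  b = t * 1  =>  b = 0
  d = t  =>  d = 0
  z = v  =>  z = 1
  u = v  =>  u = 1
  return d = 0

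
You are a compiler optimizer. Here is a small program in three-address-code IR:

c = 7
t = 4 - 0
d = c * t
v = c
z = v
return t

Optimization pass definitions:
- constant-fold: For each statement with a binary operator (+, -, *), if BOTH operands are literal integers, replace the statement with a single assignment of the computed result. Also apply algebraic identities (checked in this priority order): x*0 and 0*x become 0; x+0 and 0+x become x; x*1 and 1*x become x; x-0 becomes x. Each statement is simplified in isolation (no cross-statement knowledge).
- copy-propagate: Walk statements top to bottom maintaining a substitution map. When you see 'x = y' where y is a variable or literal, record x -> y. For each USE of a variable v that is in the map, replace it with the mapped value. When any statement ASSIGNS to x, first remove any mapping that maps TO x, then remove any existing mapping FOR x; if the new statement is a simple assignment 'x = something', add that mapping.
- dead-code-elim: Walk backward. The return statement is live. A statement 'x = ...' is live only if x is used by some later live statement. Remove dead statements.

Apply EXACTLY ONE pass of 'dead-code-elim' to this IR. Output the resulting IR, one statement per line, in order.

Answer: t = 4 - 0
return t

Derivation:
Applying dead-code-elim statement-by-statement:
  [6] return t  -> KEEP (return); live=['t']
  [5] z = v  -> DEAD (z not live)
  [4] v = c  -> DEAD (v not live)
  [3] d = c * t  -> DEAD (d not live)
  [2] t = 4 - 0  -> KEEP; live=[]
  [1] c = 7  -> DEAD (c not live)
Result (2 stmts):
  t = 4 - 0
  return t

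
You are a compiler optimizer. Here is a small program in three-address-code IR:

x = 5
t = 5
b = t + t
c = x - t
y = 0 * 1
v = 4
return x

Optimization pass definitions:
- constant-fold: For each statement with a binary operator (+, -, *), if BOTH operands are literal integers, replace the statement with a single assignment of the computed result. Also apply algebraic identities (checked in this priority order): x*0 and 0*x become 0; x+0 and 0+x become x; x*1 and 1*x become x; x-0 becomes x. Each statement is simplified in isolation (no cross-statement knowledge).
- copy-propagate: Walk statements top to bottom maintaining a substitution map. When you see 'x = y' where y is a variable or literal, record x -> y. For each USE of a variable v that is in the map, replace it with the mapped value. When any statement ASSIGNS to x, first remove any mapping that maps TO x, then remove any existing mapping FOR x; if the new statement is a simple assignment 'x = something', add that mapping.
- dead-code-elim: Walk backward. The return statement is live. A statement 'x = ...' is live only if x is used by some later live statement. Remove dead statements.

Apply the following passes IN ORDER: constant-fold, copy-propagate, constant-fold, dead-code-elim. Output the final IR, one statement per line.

Initial IR:
  x = 5
  t = 5
  b = t + t
  c = x - t
  y = 0 * 1
  v = 4
  return x
After constant-fold (7 stmts):
  x = 5
  t = 5
  b = t + t
  c = x - t
  y = 0
  v = 4
  return x
After copy-propagate (7 stmts):
  x = 5
  t = 5
  b = 5 + 5
  c = 5 - 5
  y = 0
  v = 4
  return 5
After constant-fold (7 stmts):
  x = 5
  t = 5
  b = 10
  c = 0
  y = 0
  v = 4
  return 5
After dead-code-elim (1 stmts):
  return 5

Answer: return 5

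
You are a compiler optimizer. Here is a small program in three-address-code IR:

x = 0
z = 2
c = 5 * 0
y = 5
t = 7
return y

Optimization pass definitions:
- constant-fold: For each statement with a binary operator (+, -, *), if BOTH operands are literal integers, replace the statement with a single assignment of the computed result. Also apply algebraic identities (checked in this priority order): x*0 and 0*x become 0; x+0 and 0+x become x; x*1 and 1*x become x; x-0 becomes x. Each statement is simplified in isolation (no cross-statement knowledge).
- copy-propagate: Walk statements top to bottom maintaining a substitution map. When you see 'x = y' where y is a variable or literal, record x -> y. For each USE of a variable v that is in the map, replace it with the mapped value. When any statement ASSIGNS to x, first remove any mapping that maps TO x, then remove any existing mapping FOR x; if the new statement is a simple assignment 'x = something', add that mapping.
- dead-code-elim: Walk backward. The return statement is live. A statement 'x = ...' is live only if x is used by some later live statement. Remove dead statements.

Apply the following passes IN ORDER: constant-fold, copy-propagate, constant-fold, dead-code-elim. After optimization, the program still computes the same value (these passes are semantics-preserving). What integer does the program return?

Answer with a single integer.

Initial IR:
  x = 0
  z = 2
  c = 5 * 0
  y = 5
  t = 7
  return y
After constant-fold (6 stmts):
  x = 0
  z = 2
  c = 0
  y = 5
  t = 7
  return y
After copy-propagate (6 stmts):
  x = 0
  z = 2
  c = 0
  y = 5
  t = 7
  return 5
After constant-fold (6 stmts):
  x = 0
  z = 2
  c = 0
  y = 5
  t = 7
  return 5
After dead-code-elim (1 stmts):
  return 5
Evaluate:
  x = 0  =>  x = 0
  z = 2  =>  z = 2
  c = 5 * 0  =>  c = 0
  y = 5  =>  y = 5
  t = 7  =>  t = 7
  return y = 5

Answer: 5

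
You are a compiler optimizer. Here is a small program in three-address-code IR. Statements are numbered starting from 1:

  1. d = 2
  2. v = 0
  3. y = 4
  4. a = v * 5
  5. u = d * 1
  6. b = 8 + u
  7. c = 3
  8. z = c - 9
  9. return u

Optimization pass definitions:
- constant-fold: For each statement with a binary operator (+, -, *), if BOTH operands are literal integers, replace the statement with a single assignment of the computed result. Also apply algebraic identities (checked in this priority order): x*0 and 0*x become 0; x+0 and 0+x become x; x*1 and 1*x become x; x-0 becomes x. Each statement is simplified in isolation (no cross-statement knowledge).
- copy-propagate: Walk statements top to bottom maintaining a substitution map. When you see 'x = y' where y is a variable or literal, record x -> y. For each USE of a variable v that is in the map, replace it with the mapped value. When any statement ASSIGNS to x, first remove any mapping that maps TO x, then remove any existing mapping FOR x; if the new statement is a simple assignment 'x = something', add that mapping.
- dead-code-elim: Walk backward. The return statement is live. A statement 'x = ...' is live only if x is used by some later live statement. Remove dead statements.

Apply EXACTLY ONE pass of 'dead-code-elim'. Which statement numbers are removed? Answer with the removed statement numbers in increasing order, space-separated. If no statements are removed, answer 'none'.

Answer: 2 3 4 6 7 8

Derivation:
Backward liveness scan:
Stmt 1 'd = 2': KEEP (d is live); live-in = []
Stmt 2 'v = 0': DEAD (v not in live set ['d'])
Stmt 3 'y = 4': DEAD (y not in live set ['d'])
Stmt 4 'a = v * 5': DEAD (a not in live set ['d'])
Stmt 5 'u = d * 1': KEEP (u is live); live-in = ['d']
Stmt 6 'b = 8 + u': DEAD (b not in live set ['u'])
Stmt 7 'c = 3': DEAD (c not in live set ['u'])
Stmt 8 'z = c - 9': DEAD (z not in live set ['u'])
Stmt 9 'return u': KEEP (return); live-in = ['u']
Removed statement numbers: [2, 3, 4, 6, 7, 8]
Surviving IR:
  d = 2
  u = d * 1
  return u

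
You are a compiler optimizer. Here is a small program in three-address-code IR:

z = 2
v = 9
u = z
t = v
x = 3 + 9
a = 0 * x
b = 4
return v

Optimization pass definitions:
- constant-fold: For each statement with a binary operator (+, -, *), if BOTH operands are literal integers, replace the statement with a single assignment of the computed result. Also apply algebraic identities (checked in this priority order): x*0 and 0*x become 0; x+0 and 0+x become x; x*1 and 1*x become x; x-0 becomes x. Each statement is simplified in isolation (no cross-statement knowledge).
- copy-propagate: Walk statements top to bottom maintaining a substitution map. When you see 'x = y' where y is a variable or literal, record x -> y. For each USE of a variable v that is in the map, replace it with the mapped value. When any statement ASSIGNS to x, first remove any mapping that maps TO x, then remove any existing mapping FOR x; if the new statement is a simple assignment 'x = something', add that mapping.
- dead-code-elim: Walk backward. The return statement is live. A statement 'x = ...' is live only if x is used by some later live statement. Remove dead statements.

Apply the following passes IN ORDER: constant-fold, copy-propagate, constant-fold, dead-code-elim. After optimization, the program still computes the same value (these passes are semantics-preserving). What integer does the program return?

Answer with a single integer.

Answer: 9

Derivation:
Initial IR:
  z = 2
  v = 9
  u = z
  t = v
  x = 3 + 9
  a = 0 * x
  b = 4
  return v
After constant-fold (8 stmts):
  z = 2
  v = 9
  u = z
  t = v
  x = 12
  a = 0
  b = 4
  return v
After copy-propagate (8 stmts):
  z = 2
  v = 9
  u = 2
  t = 9
  x = 12
  a = 0
  b = 4
  return 9
After constant-fold (8 stmts):
  z = 2
  v = 9
  u = 2
  t = 9
  x = 12
  a = 0
  b = 4
  return 9
After dead-code-elim (1 stmts):
  return 9
Evaluate:
  z = 2  =>  z = 2
  v = 9  =>  v = 9
  u = z  =>  u = 2
  t = v  =>  t = 9
  x = 3 + 9  =>  x = 12
  a = 0 * x  =>  a = 0
  b = 4  =>  b = 4
  return v = 9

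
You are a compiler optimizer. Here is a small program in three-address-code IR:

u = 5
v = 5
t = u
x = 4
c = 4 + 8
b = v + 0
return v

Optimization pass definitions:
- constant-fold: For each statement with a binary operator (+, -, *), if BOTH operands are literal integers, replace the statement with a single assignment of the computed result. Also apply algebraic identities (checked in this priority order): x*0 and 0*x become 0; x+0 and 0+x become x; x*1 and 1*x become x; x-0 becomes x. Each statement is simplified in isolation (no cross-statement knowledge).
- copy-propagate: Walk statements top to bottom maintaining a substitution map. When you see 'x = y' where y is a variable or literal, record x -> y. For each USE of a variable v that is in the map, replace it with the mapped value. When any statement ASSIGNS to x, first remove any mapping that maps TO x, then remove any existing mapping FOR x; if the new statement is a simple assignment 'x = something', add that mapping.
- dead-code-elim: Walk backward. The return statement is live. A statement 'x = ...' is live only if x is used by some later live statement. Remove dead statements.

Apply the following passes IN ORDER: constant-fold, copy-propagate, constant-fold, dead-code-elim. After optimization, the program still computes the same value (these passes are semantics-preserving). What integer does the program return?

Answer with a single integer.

Answer: 5

Derivation:
Initial IR:
  u = 5
  v = 5
  t = u
  x = 4
  c = 4 + 8
  b = v + 0
  return v
After constant-fold (7 stmts):
  u = 5
  v = 5
  t = u
  x = 4
  c = 12
  b = v
  return v
After copy-propagate (7 stmts):
  u = 5
  v = 5
  t = 5
  x = 4
  c = 12
  b = 5
  return 5
After constant-fold (7 stmts):
  u = 5
  v = 5
  t = 5
  x = 4
  c = 12
  b = 5
  return 5
After dead-code-elim (1 stmts):
  return 5
Evaluate:
  u = 5  =>  u = 5
  v = 5  =>  v = 5
  t = u  =>  t = 5
  x = 4  =>  x = 4
  c = 4 + 8  =>  c = 12
  b = v + 0  =>  b = 5
  return v = 5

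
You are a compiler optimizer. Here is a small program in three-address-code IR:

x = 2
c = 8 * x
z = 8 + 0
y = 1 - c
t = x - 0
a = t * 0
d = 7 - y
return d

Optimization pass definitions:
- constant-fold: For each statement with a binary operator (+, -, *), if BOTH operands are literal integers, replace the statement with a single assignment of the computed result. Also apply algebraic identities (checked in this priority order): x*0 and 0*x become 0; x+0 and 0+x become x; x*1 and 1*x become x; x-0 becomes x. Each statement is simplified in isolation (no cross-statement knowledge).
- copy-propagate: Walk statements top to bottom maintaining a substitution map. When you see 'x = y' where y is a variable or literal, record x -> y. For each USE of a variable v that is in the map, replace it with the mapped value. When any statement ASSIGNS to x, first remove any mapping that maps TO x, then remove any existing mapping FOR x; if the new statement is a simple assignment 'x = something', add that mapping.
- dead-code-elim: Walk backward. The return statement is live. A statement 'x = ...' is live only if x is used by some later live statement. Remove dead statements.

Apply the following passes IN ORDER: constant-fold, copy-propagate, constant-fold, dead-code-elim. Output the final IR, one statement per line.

Answer: c = 16
y = 1 - c
d = 7 - y
return d

Derivation:
Initial IR:
  x = 2
  c = 8 * x
  z = 8 + 0
  y = 1 - c
  t = x - 0
  a = t * 0
  d = 7 - y
  return d
After constant-fold (8 stmts):
  x = 2
  c = 8 * x
  z = 8
  y = 1 - c
  t = x
  a = 0
  d = 7 - y
  return d
After copy-propagate (8 stmts):
  x = 2
  c = 8 * 2
  z = 8
  y = 1 - c
  t = 2
  a = 0
  d = 7 - y
  return d
After constant-fold (8 stmts):
  x = 2
  c = 16
  z = 8
  y = 1 - c
  t = 2
  a = 0
  d = 7 - y
  return d
After dead-code-elim (4 stmts):
  c = 16
  y = 1 - c
  d = 7 - y
  return d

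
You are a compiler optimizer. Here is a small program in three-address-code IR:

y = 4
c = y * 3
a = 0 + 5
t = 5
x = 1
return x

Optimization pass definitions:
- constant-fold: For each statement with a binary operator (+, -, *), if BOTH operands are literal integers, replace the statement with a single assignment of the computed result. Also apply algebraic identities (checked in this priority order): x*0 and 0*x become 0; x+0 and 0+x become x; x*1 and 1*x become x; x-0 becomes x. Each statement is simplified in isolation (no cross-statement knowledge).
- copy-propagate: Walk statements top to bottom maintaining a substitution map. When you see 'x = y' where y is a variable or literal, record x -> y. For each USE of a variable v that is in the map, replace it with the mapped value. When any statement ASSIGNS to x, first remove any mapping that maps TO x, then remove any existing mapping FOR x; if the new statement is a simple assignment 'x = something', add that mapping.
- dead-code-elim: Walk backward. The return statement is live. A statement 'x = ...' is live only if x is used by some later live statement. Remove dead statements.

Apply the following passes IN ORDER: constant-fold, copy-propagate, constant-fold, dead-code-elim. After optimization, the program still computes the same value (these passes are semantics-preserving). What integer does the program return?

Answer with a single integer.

Initial IR:
  y = 4
  c = y * 3
  a = 0 + 5
  t = 5
  x = 1
  return x
After constant-fold (6 stmts):
  y = 4
  c = y * 3
  a = 5
  t = 5
  x = 1
  return x
After copy-propagate (6 stmts):
  y = 4
  c = 4 * 3
  a = 5
  t = 5
  x = 1
  return 1
After constant-fold (6 stmts):
  y = 4
  c = 12
  a = 5
  t = 5
  x = 1
  return 1
After dead-code-elim (1 stmts):
  return 1
Evaluate:
  y = 4  =>  y = 4
  c = y * 3  =>  c = 12
  a = 0 + 5  =>  a = 5
  t = 5  =>  t = 5
  x = 1  =>  x = 1
  return x = 1

Answer: 1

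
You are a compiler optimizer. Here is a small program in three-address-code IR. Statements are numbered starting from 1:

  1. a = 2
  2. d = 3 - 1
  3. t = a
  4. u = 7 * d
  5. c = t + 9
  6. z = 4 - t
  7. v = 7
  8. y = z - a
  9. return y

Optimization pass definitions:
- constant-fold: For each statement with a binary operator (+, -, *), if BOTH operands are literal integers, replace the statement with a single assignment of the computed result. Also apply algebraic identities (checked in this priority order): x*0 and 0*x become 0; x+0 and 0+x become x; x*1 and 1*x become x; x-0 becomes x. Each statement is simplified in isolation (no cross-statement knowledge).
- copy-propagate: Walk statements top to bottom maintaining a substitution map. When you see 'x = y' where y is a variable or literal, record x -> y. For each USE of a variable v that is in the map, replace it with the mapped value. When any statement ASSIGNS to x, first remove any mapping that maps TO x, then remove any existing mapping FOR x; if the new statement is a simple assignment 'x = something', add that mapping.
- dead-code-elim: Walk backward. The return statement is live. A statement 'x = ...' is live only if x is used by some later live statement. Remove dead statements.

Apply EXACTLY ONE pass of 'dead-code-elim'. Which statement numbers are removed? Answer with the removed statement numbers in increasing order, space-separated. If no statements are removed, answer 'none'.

Answer: 2 4 5 7

Derivation:
Backward liveness scan:
Stmt 1 'a = 2': KEEP (a is live); live-in = []
Stmt 2 'd = 3 - 1': DEAD (d not in live set ['a'])
Stmt 3 't = a': KEEP (t is live); live-in = ['a']
Stmt 4 'u = 7 * d': DEAD (u not in live set ['a', 't'])
Stmt 5 'c = t + 9': DEAD (c not in live set ['a', 't'])
Stmt 6 'z = 4 - t': KEEP (z is live); live-in = ['a', 't']
Stmt 7 'v = 7': DEAD (v not in live set ['a', 'z'])
Stmt 8 'y = z - a': KEEP (y is live); live-in = ['a', 'z']
Stmt 9 'return y': KEEP (return); live-in = ['y']
Removed statement numbers: [2, 4, 5, 7]
Surviving IR:
  a = 2
  t = a
  z = 4 - t
  y = z - a
  return y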